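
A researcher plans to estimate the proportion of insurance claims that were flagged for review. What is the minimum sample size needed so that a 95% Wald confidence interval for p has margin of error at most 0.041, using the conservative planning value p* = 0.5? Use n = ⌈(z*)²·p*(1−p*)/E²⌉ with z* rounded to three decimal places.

n = 572

The 95% critical value is z* = 1.960.
p*(1−p*) = 0.50·0.50 = 0.2500.
Required n before rounding: 3.841600 × 0.2500 / 0.041² = 571.327.
Rounding up, n = 572.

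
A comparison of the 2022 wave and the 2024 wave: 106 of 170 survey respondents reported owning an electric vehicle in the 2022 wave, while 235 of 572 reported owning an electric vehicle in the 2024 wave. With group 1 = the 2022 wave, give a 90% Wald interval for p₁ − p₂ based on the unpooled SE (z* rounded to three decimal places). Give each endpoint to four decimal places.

p̂₁ = 106/170 = 0.62353, p̂₂ = 235/572 = 0.41084; p̂₁ − p̂₂ = 0.21269.
Unpooled SE = √(p̂₁(1−p̂₁)/n₁ + p̂₂(1−p̂₂)/n₂) = √(0.001380826 + 0.000423165) = 0.042473.
For 90% confidence, z* = 1.645. Margin of error = 0.06987.
CI: 0.21269 ± 0.06987 = (0.1428, 0.2826).

(0.1428, 0.2826)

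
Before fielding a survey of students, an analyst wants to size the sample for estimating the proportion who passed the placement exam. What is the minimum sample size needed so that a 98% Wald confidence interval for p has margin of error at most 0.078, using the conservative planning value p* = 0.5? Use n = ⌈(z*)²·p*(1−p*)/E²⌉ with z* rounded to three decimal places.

z* = 2.326 at the 98% level.
p*(1−p*) = 0.2500.
Required n before rounding: 5.410276 × 0.2500 / 0.078² = 222.316.
⌈222.316⌉ = 223.

n = 223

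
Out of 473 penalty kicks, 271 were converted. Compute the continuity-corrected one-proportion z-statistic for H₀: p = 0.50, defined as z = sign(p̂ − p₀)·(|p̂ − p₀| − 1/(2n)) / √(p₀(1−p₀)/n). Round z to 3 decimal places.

z = 3.127

p̂ = 271/473 = 0.57294. p̂ − p₀ = 0.072939.
1/(2n) = 0.001057.
Corrected numerator: |0.072939| − 0.001057 = 0.071882.
Null standard error: √(0.50·0.50/473) = √0.000528541 = 0.022990.
z = +0.071882/0.022990 = 3.127.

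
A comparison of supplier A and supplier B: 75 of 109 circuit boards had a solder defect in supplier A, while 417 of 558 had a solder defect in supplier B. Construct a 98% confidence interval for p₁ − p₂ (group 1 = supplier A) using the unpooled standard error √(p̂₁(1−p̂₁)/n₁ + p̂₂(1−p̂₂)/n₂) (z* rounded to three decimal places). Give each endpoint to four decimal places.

p̂₁ = 0.68807, p̂₂ = 0.74731, so the observed difference is -0.05924.
SE = √(0.001969068 + 0.000338417) = √0.002307485 = 0.048036.
The 98% critical value is z* = 2.326. Margin = 2.326·0.048036 = 0.11173.
CI: -0.05924 ± 0.11173 = (-0.1710, 0.0525).

(-0.1710, 0.0525)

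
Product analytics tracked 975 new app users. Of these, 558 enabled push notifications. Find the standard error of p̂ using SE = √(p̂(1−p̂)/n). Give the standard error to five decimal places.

p̂ = 558/975 = 0.57231.
p̂(1−p̂) = 0.57231·0.42769 = 0.244771.
SE = √(0.244771/975) = √0.000251047 = 0.01584.

SE = 0.01584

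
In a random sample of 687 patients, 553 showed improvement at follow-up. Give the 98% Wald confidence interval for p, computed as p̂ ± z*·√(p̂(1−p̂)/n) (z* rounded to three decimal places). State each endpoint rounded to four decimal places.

(0.7698, 0.8401)

Sample proportion p̂ = 553/687 = 0.80495.
Standard error of p̂: √(0.157006/687) = √0.000228539 = 0.015117.
The 98% critical value is z* = 2.326.
Margin of error: 2.326 × 0.015117 = 0.03516.
So the interval runs from 0.7698 to 0.8401.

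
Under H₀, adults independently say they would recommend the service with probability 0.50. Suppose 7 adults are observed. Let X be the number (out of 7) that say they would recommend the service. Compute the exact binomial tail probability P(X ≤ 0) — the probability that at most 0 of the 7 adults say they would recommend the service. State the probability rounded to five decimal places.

P = 0.00781

X is binomial with n = 7 and p = 0.50.
P(X ≤ 0) = C(7,0)·0.50^0·0.50^7.
= 0.007812 = 0.00781.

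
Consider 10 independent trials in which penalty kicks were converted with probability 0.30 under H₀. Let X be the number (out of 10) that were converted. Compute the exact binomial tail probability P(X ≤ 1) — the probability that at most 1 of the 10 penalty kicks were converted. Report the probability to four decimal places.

P = 0.1493

X ~ Binomial(n=10, p=0.30).
P(X ≤ 1) = C(10,0)·0.30^0·0.70^10 + C(10,1)·0.30^1·0.70^9.
= 0.028248 + 0.121061 = 0.1493.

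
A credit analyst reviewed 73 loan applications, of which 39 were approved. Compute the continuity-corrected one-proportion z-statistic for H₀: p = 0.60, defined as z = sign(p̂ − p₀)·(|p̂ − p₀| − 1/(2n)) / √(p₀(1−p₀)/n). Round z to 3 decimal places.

Sample proportion p̂ = 39/73 = 0.53425. p̂ − p₀ = -0.065753.
1/(2n) = 0.006849.
Corrected numerator: |-0.065753| − 0.006849 = 0.058904.
SE₀ = √(0.60·0.40/73) = 0.057338.
z = −0.058904/0.057338 = -1.027.

z = -1.027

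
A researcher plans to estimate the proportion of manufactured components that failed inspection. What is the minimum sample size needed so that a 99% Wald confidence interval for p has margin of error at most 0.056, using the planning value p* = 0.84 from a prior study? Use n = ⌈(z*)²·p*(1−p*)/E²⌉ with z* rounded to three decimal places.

The 99% critical value is z* = 2.576.
p*(1−p*) = 0.1344.
Required n before rounding: 6.635776 × 0.1344 / 0.056² = 284.390.
⌈284.390⌉ = 285.

n = 285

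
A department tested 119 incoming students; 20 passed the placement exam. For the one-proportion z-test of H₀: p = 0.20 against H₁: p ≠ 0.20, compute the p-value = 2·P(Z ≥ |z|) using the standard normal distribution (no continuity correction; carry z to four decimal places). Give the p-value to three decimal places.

Sample proportion p̂ = 20/119 = 0.16807.
Null standard error: √(0.20·0.80/119) = √0.001344538 = 0.036668.
z = (p̂ − p₀)/SE = (20/119 − 0.20)/0.036668 ≈ -0.8709.
p-value = 2·P(Z ≥ |z|) with z = -0.8709 → 0.384.

p-value = 0.384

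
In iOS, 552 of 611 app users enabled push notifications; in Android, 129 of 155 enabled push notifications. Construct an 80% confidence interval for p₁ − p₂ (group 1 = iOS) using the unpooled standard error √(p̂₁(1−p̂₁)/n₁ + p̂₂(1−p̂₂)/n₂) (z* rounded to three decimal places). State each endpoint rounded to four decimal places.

(0.0298, 0.1126)

p̂₁ = 0.90344, p̂₂ = 0.83226, so the observed difference is 0.07118.
Unpooled SE = √(p̂₁(1−p̂₁)/n₁ + p̂₂(1−p̂₂)/n₂) = √(0.000142780 + 0.000900675) = 0.032303.
The 80% critical value is z* = 1.282. Margin of error = 0.04141.
CI: 0.07118 ± 0.04141 = (0.0298, 0.1126).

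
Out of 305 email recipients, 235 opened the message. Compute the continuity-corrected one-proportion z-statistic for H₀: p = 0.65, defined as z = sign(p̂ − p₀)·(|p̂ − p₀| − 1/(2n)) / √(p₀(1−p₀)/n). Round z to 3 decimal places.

z = 4.352

Sample proportion p̂ = 235/305 = 0.77049. p̂ − p₀ = 0.120492.
Continuity correction 1/(2n) = 1/610 = 0.001639.
Corrected numerator: |0.120492| − 0.001639 = 0.118853.
SE₀ = √(0.65·0.35/305) = 0.027311.
z = +0.118853/0.027311 = 4.352.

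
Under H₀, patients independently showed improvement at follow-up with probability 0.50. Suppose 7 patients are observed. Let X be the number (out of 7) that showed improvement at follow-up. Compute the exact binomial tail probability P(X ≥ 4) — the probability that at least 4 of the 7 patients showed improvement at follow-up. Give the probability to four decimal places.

X ~ Binomial(n=7, p=0.50).
P(X ≥ 4) = C(7,4)·0.50^4·0.50^3 + C(7,5)·0.50^5·0.50^2 + C(7,6)·0.50^6·0.50^1 + C(7,7)·0.50^7·0.50^0.
= 0.273438 + 0.164062 + 0.054688 + 0.007812 = 0.5000.

P = 0.5000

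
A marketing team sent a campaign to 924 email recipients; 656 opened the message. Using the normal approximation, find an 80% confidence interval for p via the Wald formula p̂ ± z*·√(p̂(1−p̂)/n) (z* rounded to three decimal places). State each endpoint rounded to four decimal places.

With x = 656 successes in n = 924, p̂ = 0.70996.
Standard error of p̂: √(0.205918/924) = √0.000222855 = 0.014928.
The 80% critical value is z* = 1.282.
Margin = 1.282·0.014928 = 0.01914.
So the interval runs from 0.6908 to 0.7291.

(0.6908, 0.7291)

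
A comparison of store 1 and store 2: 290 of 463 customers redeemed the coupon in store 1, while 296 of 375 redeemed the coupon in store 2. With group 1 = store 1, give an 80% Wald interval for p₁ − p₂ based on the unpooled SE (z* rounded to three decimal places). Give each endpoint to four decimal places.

(-0.2025, -0.1235)

p̂₁ = 290/463 = 0.62635, p̂₂ = 296/375 = 0.78933; p̂₁ − p̂₂ = -0.16298.
SE = √(0.000505477 + 0.000443430) = √0.000948907 = 0.030804.
For 80% confidence, z* = 1.282. Margin = 1.282·0.030804 = 0.03949.
Interval: -0.16298 ± 0.03949 → (-0.2025, -0.1235).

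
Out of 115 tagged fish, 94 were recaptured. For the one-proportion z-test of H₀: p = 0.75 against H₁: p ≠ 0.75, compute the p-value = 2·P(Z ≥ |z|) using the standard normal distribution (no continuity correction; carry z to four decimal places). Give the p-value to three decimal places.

p-value = 0.095

p̂ = 94/115 = 0.81739.
Null standard error: √(0.75·0.25/115) = √0.001630435 = 0.040379.
Test statistic (full precision, shown to 4 dp): z = (94/115 − 0.75)/SE₀ ≈ 1.6690.
p-value = 2·P(Z ≥ |z|) with z = 1.6690 → 0.095.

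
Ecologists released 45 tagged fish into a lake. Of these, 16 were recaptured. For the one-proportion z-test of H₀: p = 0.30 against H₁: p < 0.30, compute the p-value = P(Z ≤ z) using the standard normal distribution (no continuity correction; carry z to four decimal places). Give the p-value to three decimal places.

The sample proportion is 16/45 = 0.35556.
SE₀ = √(0.30·0.70/45) = 0.068313.
z = (p̂ − p₀)/SE = (16/45 − 0.30)/0.068313 ≈ 0.8133.
p-value = P(Z ≤ z) with z = 0.8133 → 0.792.

p-value = 0.792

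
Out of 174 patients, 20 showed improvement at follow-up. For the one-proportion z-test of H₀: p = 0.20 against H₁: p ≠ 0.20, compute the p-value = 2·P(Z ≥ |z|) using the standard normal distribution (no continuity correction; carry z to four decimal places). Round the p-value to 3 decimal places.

p-value = 0.005

Sample proportion p̂ = 20/174 = 0.11494.
SE₀ = √(0.20·0.80/174) = 0.030324.
Test statistic (full precision, shown to 4 dp): z = (20/174 − 0.20)/SE₀ ≈ -2.8050.
p-value = 2·P(Z ≥ |z|) with z = -2.8050 → 0.005.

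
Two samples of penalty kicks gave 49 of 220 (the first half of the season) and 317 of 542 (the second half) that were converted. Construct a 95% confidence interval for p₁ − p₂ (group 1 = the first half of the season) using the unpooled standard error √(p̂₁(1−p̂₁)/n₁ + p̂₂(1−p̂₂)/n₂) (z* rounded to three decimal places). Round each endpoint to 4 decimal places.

p̂₁ = 49/220 = 0.22273, p̂₂ = 317/542 = 0.58487; p̂₁ − p̂₂ = -0.36214.
Unpooled SE = √(p̂₁(1−p̂₁)/n₁ + p̂₂(1−p̂₂)/n₂) = √(0.000786908 + 0.000447965) = 0.035141.
For 95% confidence, z* = 1.960. Margin of error = 0.06888.
Interval: -0.36214 ± 0.06888 → (-0.4310, -0.2933).

(-0.4310, -0.2933)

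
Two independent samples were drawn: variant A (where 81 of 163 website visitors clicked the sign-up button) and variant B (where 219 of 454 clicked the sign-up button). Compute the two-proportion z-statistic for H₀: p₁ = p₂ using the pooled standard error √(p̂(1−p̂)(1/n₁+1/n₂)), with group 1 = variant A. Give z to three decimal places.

z = 0.319

p̂₁ = 81/163 = 0.49693, p̂₂ = 219/454 = 0.48238.
Pooled p̂ = (81+219)/(163+454) = 300/617 = 0.48622.
Pooled SE = √[0.2498102·0.00833761] ≈ 0.045638.
z = (p̂₁ − p̂₂)/SE = (0.49693 − 0.48238)/0.045638 = 0.01455/0.045638 = 0.319.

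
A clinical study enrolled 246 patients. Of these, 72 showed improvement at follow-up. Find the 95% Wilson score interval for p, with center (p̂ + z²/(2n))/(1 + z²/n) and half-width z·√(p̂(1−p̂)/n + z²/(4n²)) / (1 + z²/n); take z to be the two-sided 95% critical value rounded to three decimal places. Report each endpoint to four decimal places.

(0.2394, 0.3524)

p̂ = 72/246 = 0.29268; z = 1.960, so z² = 3.841600.
Denominator 1 + z²/n = 1 + 3.841600/246 = 1.015616.
Center = (0.29268 + 0.007808)/1.015616 = 0.29587.
Radicand: p̂(1−p̂)/n + z²/(4n²) = 0.000841543 + 0.000015870 = 0.000857413.
Half-width = z·√(radicand)/denom = 1.960·0.029282/1.015616 = 0.05651.
CI: 0.29587 ± 0.05651 = (0.2394, 0.3524).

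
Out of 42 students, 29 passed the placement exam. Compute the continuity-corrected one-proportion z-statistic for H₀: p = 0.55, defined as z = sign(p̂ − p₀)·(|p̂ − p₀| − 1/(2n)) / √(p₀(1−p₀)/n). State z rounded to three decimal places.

z = 1.675

p̂ = 29/42 = 0.69048. p̂ − p₀ = 0.140476.
Continuity correction 1/(2n) = 1/84 = 0.011905.
Corrected numerator: |0.140476| − 0.011905 = 0.128571.
SE₀ = √(0.55·0.45/42) = 0.076765.
z = +0.128571/0.076765 = 1.675.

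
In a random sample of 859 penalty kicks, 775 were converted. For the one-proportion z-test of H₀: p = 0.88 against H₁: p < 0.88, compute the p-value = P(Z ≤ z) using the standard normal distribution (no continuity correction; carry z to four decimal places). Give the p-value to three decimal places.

The sample proportion is 775/859 = 0.90221.
Under H₀, SE = √(p₀(1−p₀)/n) = √(0.88·0.12/859) = √0.000122934 = 0.011088.
Test statistic (full precision, shown to 4 dp): z = (775/859 − 0.88)/SE₀ ≈ 2.0033.
p-value = P(Z ≤ z) with z = 2.0033 → 0.977.

p-value = 0.977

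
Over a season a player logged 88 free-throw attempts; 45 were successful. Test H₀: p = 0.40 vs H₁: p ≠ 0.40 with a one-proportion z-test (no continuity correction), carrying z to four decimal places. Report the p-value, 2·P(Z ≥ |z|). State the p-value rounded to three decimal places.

p̂ = 45/88 = 0.51136.
Null standard error: √(0.40·0.60/88) = √0.002727273 = 0.052223.
z = (p̂ − p₀)/SE = (45/88 − 0.40)/0.052223 ≈ 2.1325.
p-value = 2·P(Z ≥ |z|) with z = 2.1325 → 0.033.

p-value = 0.033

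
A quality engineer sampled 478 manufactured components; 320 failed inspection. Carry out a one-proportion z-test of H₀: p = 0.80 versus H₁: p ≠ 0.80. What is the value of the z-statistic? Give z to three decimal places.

With x = 320 successes in n = 478, p̂ = 0.66946.
Under H₀, SE = √(p₀(1−p₀)/n) = √(0.80·0.20/478) = √0.000334728 = 0.018296.
z = (p̂ − p₀)/SE = (0.66946 − 0.80)/0.018296 = -7.135.

z = -7.135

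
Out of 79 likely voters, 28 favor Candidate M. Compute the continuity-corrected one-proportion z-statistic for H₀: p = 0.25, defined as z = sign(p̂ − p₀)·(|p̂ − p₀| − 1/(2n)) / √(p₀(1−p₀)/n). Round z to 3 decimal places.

The sample proportion is 28/79 = 0.35443. p̂ − p₀ = 0.104430.
Continuity correction 1/(2n) = 1/158 = 0.006329.
Corrected numerator: |0.104430| − 0.006329 = 0.098101.
Under H₀, SE = √(p₀(1−p₀)/n) = √(0.25·0.75/79) = √0.002373418 = 0.048718.
z = (+)0.098101/0.048718 = 2.014.

z = 2.014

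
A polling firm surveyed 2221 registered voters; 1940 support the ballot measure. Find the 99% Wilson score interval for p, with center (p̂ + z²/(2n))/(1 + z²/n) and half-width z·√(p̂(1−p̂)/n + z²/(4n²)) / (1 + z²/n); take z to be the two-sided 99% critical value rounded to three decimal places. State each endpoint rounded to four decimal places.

(0.8542, 0.8905)

p̂ = 1940/2221 = 0.87348; z = 2.576, so z² = 6.635776.
Denominator 1 + z²/n = 1 + 6.635776/2221 = 1.002988.
Adjusted center: (0.87348 + z²/(2n))/1.002988 = 0.87237.
Radicand: p̂(1−p̂)/n + z²/(4n²) = 0.000049758 + 0.000000336 = 0.000050094.
Half-width = z·√(radicand)/denom = 2.576·0.007078/1.002988 = 0.01818.
CI: 0.87237 ± 0.01818 = (0.8542, 0.8905).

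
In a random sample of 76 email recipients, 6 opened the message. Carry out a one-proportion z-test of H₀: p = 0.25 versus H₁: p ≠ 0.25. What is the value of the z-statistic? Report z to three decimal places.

z = -3.444

Sample proportion p̂ = 6/76 = 0.07895.
SE₀ = √(0.25·0.75/76) = 0.049670.
z = (p̂ − p₀)/SE = (0.07895 − 0.25)/0.049670 = -3.444.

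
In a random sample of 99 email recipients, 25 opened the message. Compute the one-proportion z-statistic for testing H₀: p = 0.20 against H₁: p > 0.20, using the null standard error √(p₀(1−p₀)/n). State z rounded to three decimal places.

z = 1.307

With x = 25 successes in n = 99, p̂ = 0.25253.
Under H₀, SE = √(p₀(1−p₀)/n) = √(0.20·0.80/99) = √0.001616162 = 0.040202.
Test statistic: z = 0.05253/0.040202 = 1.307.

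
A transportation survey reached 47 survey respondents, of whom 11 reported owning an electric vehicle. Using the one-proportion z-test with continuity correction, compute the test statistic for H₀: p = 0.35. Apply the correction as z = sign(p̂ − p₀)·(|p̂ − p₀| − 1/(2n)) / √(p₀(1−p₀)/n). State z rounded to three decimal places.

z = -1.514

With x = 11 successes in n = 47, p̂ = 0.23404. p̂ − p₀ = -0.115957.
Continuity correction 1/(2n) = 1/94 = 0.010638.
Corrected numerator: |-0.115957| − 0.010638 = 0.105319.
SE₀ = √(0.35·0.65/47) = 0.069573.
z = −0.105319/0.069573 = -1.514.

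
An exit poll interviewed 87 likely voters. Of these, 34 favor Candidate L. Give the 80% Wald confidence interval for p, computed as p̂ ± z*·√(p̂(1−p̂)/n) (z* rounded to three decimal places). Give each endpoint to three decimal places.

(0.324, 0.458)

With x = 34 successes in n = 87, p̂ = 0.39080.
SE(p̂) = √(0.39080·0.60920/87) = 0.052312.
For 80% confidence, z* = 1.282.
Margin = 1.282·0.052312 = 0.06706.
So the interval runs from 0.324 to 0.458.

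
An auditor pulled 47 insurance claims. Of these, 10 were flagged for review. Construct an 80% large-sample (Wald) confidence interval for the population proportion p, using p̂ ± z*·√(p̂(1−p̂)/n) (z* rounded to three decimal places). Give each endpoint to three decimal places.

The sample proportion is 10/47 = 0.21277.
SE = √(p̂(1−p̂)/n) = √(0.167497/47) = 0.059697.
For 80% confidence, z* = 1.282.
Margin = 1.282·0.059697 = 0.07653.
CI: 0.21277 ± 0.07653 = (0.136, 0.289).

(0.136, 0.289)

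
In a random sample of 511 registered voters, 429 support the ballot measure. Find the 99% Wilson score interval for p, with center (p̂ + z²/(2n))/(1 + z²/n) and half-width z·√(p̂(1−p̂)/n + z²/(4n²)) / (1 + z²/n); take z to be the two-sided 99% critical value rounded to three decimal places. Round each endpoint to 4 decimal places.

(0.7934, 0.8770)

Here p̂ = 429/511 = 0.83953 and z = 2.576 (z² = 6.635776).
Denominator 1 + z²/n = 1 + 6.635776/511 = 1.012986.
Adjusted center: (0.83953 + z²/(2n))/1.012986 = 0.83518.
Radicand: p̂(1−p̂)/n + z²/(4n²) = 0.000263638 + 0.000006353 = 0.000269991.
Half-width = 2.576·√0.000269991/1.012986 = 0.04178.
Interval: 0.83518 ± 0.04178 → (0.7934, 0.8770).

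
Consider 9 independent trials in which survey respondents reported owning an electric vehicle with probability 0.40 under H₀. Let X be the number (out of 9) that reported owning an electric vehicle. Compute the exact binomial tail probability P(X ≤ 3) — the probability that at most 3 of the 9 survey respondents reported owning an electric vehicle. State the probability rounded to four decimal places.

P = 0.4826

X ~ Binomial(n=9, p=0.40).
P(X ≤ 3) = C(9,0)·0.40^0·0.60^9 + C(9,1)·0.40^1·0.60^8 + C(9,2)·0.40^2·0.60^7 + C(9,3)·0.40^3·0.60^6.
= 0.010078 + 0.060466 + 0.161243 + 0.250823 = 0.4826.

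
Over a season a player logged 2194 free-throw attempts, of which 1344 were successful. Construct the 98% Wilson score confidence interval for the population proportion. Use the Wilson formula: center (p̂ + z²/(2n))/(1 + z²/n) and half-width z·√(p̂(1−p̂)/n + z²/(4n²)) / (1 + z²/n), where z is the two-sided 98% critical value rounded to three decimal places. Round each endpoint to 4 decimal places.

p̂ = 1344/2194 = 0.61258; z = 2.326, so z² = 5.410276.
1 + z²/n = 1.002466.
Center = (0.61258 + 0.001233)/1.002466 = 0.61230.
Radicand: p̂(1−p̂)/n + z²/(4n²) = 0.000108170 + 0.000000281 = 0.000108451.
Half-width = z·√(radicand)/denom = 2.326·0.010414/1.002466 = 0.02416.
Interval: 0.61230 ± 0.02416 → (0.5881, 0.6365).

(0.5881, 0.6365)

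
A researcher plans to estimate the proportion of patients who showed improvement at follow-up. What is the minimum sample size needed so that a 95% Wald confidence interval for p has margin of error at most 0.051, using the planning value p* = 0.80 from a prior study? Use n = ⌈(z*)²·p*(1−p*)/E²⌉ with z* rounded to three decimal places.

z* = 1.960 at the 95% level.
p*(1−p*) = 0.1600.
Required n before rounding: 3.841600 × 0.1600 / 0.051² = 236.315.
⌈236.315⌉ = 237.

n = 237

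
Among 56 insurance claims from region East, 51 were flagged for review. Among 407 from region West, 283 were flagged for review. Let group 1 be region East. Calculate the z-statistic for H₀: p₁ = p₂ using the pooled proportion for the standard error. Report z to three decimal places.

z = 3.371

Sample proportions: p̂₁ = 51/56 = 0.91071 and p̂₂ = 283/407 = 0.69533.
Pooled p̂ = (51+283)/(56+407) = 334/463 = 0.72138.
SE = √[p̂(1−p̂)(1/n₁+1/n₂)] = √[0.72138·0.27862·(1/56+1/407)] ≈ 0.063898.
z = (p̂₁ − p̂₂)/SE = (0.91071 − 0.69533)/0.063898 = 0.21538/0.063898 = 3.371.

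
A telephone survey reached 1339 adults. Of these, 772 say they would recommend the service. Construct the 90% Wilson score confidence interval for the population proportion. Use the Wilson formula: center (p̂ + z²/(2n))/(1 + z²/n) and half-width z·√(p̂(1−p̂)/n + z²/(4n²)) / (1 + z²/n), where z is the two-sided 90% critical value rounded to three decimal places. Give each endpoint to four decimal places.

Here p̂ = 772/1339 = 0.57655 and z = 1.645 (z² = 2.706025).
1 + z²/n = 1.002021.
Adjusted center: (0.57655 + z²/(2n))/1.002021 = 0.57640.
Radicand: p̂(1−p̂)/n + z²/(4n²) = 0.000182330 + 0.000000377 = 0.000182707.
Half-width = z·√(radicand)/denom = 1.645·0.013517/1.002021 = 0.02219.
Interval: 0.57640 ± 0.02219 → (0.5542, 0.5986).

(0.5542, 0.5986)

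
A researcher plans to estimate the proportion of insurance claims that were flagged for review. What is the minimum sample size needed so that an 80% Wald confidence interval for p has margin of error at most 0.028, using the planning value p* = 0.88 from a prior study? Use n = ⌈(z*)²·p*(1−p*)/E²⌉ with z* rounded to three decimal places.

n = 222

For 80% confidence, z* = 1.282.
p*(1−p*) = 0.1056.
Required n before rounding: 1.643524 × 0.1056 / 0.028² = 221.373.
⌈221.373⌉ = 222.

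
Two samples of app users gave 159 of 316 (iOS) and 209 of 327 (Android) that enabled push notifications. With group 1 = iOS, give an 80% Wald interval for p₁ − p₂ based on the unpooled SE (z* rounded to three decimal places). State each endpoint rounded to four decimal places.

p̂₁ = 159/316 = 0.50316, p̂₂ = 209/327 = 0.63914; p̂₁ − p̂₂ = -0.13598.
SE = √(0.000791108 + 0.000705318) = √0.001496426 = 0.038684.
For 80% confidence, z* = 1.282. Margin of error = 0.04959.
CI: -0.13598 ± 0.04959 = (-0.1856, -0.0864).

(-0.1856, -0.0864)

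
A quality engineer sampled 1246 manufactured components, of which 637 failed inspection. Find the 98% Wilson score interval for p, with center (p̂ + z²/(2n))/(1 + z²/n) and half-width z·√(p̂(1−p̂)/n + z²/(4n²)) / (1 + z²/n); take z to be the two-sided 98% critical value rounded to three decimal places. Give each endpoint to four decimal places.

(0.4783, 0.5441)

Here p̂ = 637/1246 = 0.51124 and z = 2.326 (z² = 5.410276).
Denominator 1 + z²/n = 1 + 5.410276/1246 = 1.004342.
Center = (0.51124 + 0.002171)/1.004342 = 0.51119.
Radicand: p̂(1−p̂)/n + z²/(4n²) = 0.000200541 + 0.000000871 = 0.000201412.
Half-width = z·√(radicand)/denom = 2.326·0.014192/1.004342 = 0.03287.
Interval: 0.51119 ± 0.03287 → (0.4783, 0.5441).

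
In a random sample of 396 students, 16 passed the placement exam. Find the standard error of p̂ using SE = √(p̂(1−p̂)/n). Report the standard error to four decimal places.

With x = 16 successes in n = 396, p̂ = 0.04040.
p̂(1−p̂) = 0.04040·0.95960 = 0.038768.
Dividing by n and taking the root: √0.000097899 = 0.0099.

SE = 0.0099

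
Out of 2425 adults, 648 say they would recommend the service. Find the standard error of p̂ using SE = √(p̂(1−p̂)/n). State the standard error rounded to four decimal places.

SE = 0.0090

With x = 648 successes in n = 2425, p̂ = 0.26722.
p̂(1−p̂) = 0.26722·0.73278 = 0.195813.
SE = √(0.195813/2425) = √0.000080748 = 0.0090.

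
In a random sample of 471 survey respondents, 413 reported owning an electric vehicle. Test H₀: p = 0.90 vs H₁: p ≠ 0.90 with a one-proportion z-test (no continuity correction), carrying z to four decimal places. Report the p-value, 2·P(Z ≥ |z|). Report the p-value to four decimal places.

Sample proportion p̂ = 413/471 = 0.87686.
SE₀ = √(0.90·0.10/471) = 0.013823.
z = (p̂ − p₀)/SE = (413/471 − 0.90)/0.013823 ≈ -1.6742.
p-value = 2·P(Z ≥ |z|) with z = -1.6742 → 0.0941.

p-value = 0.0941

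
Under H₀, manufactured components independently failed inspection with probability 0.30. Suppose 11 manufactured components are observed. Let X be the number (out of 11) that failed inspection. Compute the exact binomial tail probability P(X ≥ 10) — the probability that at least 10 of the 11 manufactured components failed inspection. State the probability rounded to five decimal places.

P = 0.00005

X ~ Binomial(n=11, p=0.30).
P(X ≥ 10) = C(11,10)·0.30^10·0.70^1 + C(11,11)·0.30^11·0.70^0.
= 0.000045 + 0.000002 = 0.00005.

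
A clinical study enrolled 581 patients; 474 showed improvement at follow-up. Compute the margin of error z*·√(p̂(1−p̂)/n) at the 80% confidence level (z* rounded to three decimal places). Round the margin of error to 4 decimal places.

ME = 0.0206

p̂ = 474/581 = 0.81583.
SE(p̂) = √(0.81583·0.18417/581) = 0.016081.
For 80% confidence, z* = 1.282.
ME = 1.282·0.016081 = 0.0206.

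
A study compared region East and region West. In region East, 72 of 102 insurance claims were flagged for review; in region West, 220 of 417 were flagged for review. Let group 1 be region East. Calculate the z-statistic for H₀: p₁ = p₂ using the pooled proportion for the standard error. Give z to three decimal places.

z = 3.254

Sample proportions: p̂₁ = 72/102 = 0.70588 and p̂₂ = 220/417 = 0.52758.
Pooled p̂ = (72+220)/(102+417) = 292/519 = 0.56262.
SE = √[p̂(1−p̂)(1/n₁+1/n₂)] = √[0.56262·0.43738·(1/102+1/417)] ≈ 0.054796.
z = (p̂₁ − p̂₂)/SE = (0.70588 − 0.52758)/0.054796 = 0.17830/0.054796 = 3.254.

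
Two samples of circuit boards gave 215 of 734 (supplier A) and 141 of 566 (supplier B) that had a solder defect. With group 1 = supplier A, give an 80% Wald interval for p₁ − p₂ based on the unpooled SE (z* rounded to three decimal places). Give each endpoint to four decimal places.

p̂₁ = 0.29292, p̂₂ = 0.24912, so the observed difference is 0.04380.
Unpooled SE = √(p̂₁(1−p̂₁)/n₁ + p̂₂(1−p̂₂)/n₂) = √(0.000282174 + 0.000330490) = 0.024752.
z* = 1.282 at the 80% level. Margin = 1.282·0.024752 = 0.03173.
CI: 0.04380 ± 0.03173 = (0.0121, 0.0755).

(0.0121, 0.0755)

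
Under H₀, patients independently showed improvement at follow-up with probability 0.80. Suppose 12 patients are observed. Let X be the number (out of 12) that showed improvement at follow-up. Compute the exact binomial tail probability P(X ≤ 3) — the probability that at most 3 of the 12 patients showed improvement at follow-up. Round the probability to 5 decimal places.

P = 0.00006

X ~ Binomial(n=12, p=0.80).
P(X ≤ 3) = C(12,0)·0.80^0·0.20^12 + C(12,1)·0.80^1·0.20^11 + C(12,2)·0.80^2·0.20^10 + C(12,3)·0.80^3·0.20^9.
= 0.000000 + 0.000000 + 0.000004 + 0.000058 = 0.00006.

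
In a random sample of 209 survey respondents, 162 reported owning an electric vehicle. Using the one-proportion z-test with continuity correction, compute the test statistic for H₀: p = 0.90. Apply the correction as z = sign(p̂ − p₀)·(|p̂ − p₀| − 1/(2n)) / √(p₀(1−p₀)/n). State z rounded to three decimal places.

z = -5.903

With x = 162 successes in n = 209, p̂ = 0.77512. p̂ − p₀ = -0.124880.
Continuity correction 1/(2n) = 1/418 = 0.002392.
Corrected numerator: |-0.124880| − 0.002392 = 0.122488.
Null standard error: √(0.90·0.10/209) = √0.000430622 = 0.020751.
z = (−)0.122488/0.020751 = -5.903.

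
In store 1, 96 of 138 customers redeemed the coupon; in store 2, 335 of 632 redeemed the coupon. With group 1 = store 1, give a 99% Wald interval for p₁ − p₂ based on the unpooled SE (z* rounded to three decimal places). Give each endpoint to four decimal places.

(0.0525, 0.2787)

p̂₁ = 0.69565, p̂₂ = 0.53006, so the observed difference is 0.16559.
Unpooled SE = √(p̂₁(1−p̂₁)/n₁ + p̂₂(1−p̂₂)/n₂) = √(0.001534205 + 0.000394140) = 0.043913.
The 99% critical value is z* = 2.576. Margin of error = 0.11312.
So the interval runs from 0.0525 to 0.2787.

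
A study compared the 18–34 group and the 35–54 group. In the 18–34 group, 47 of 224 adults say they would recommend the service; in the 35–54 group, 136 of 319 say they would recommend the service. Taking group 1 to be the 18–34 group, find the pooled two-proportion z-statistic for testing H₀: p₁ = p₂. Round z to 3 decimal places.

p̂₁ = 47/224 = 0.20982, p̂₂ = 136/319 = 0.42633.
Pooling: p̂ = 183/543 = 0.33702.
SE = √[p̂(1−p̂)(1/n₁+1/n₂)] = √[0.33702·0.66298·(1/224+1/319)] ≈ 0.041206.
z = (p̂₁ − p̂₂)/SE = (0.20982 − 0.42633)/0.041206 = -0.21651/0.041206 = -5.254.

z = -5.254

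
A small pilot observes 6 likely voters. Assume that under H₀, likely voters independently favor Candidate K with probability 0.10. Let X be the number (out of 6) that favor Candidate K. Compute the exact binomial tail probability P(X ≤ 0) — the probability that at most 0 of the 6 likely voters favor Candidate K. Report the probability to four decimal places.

X is binomial with n = 6 and p = 0.10.
P(X ≤ 0) = C(6,0)·0.10^0·0.90^6.
= 0.531441 = 0.5314.

P = 0.5314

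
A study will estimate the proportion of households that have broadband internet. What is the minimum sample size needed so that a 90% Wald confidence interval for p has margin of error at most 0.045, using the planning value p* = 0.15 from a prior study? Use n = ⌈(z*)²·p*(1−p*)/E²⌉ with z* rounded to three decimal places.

z* = 1.645 at the 90% level.
p*(1−p*) = 0.1275.
(z*)²·p*(1−p*)/E² = 2.706025·0.1275/0.002025 = 170.379.
Rounding up, n = 171.

n = 171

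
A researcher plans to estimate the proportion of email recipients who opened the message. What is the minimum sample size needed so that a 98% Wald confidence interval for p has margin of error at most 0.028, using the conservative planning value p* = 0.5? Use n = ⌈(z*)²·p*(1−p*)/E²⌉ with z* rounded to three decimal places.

z* = 2.326 at the 98% level.
p*(1−p*) = 0.50·0.50 = 0.2500.
Required n before rounding: 5.410276 × 0.2500 / 0.028² = 1725.216.
Rounding up, n = 1726.

n = 1726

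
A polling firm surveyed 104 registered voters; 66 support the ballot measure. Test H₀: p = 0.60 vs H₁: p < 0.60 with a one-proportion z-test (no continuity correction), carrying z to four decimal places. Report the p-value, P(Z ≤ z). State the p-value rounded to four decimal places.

p-value = 0.7644

p̂ = 66/104 = 0.63462.
Under H₀, SE = √(p₀(1−p₀)/n) = √(0.60·0.40/104) = √0.002307692 = 0.048038.
Test statistic (full precision, shown to 4 dp): z = (66/104 − 0.60)/SE₀ ≈ 0.7206.
From the standard normal, P(Z ≤ z) = 0.7644.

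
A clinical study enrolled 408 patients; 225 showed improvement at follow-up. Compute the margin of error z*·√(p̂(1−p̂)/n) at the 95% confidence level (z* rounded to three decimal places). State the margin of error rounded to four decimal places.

ME = 0.0483

With x = 225 successes in n = 408, p̂ = 0.55147.
SE(p̂) = √(0.55147·0.44853/408) = 0.024622.
z* = 1.960 at the 95% level.
So ME = 0.0483.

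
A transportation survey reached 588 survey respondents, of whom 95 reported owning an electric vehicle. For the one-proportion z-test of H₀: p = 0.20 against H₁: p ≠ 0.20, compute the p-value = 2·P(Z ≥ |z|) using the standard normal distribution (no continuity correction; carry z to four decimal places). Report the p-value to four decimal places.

p-value = 0.0198

With x = 95 successes in n = 588, p̂ = 0.16156.
Under H₀, SE = √(p₀(1−p₀)/n) = √(0.20·0.80/588) = √0.000272109 = 0.016496.
z = (p̂ − p₀)/SE = (95/588 − 0.20)/0.016496 ≈ -2.3300.
From the standard normal, 2·P(Z ≥ |z|) = 0.0198.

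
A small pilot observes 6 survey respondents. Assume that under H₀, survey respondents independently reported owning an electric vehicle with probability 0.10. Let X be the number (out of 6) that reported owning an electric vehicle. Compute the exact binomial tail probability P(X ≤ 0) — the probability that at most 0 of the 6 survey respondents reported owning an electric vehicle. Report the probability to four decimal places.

P = 0.5314

X ~ Binomial(n=6, p=0.10).
P(X ≤ 0) = C(6,0)·0.10^0·0.90^6.
= 0.531441 = 0.5314.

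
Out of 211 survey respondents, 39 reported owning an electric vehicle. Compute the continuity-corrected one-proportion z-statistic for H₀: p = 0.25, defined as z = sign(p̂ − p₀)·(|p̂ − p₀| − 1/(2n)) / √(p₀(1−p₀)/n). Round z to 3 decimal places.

z = -2.107

p̂ = 39/211 = 0.18483. p̂ − p₀ = -0.065166.
1/(2n) = 0.002370.
Corrected numerator: |-0.065166| − 0.002370 = 0.062796.
Under H₀, SE = √(p₀(1−p₀)/n) = √(0.25·0.75/211) = √0.000888626 = 0.029810.
z = (−)0.062796/0.029810 = -2.107.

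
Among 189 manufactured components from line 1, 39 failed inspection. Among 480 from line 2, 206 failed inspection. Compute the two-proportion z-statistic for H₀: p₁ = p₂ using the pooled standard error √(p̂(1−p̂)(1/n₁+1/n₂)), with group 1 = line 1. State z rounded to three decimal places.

p̂₁ = 39/189 = 0.20635, p̂₂ = 206/480 = 0.42917.
Pooling: p̂ = 245/669 = 0.36622.
Pooled SE = √[0.2321024·0.00737434] ≈ 0.041372.
z = -0.22282/0.041372 = -5.386.

z = -5.386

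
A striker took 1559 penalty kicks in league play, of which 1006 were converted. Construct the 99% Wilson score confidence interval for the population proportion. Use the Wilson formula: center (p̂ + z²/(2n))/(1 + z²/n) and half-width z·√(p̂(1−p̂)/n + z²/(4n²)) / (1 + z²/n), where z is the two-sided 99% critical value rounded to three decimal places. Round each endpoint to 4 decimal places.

(0.6135, 0.6758)

Here p̂ = 1006/1559 = 0.64529 and z = 2.576 (z² = 6.635776).
Denominator 1 + z²/n = 1 + 6.635776/1559 = 1.004256.
Adjusted center: (0.64529 + z²/(2n))/1.004256 = 0.64467.
Radicand: p̂(1−p̂)/n + z²/(4n²) = 0.000146820 + 0.000000683 = 0.000147503.
Half-width = z·√(radicand)/denom = 2.576·0.012145/1.004256 = 0.03115.
So the interval runs from 0.6135 to 0.6758.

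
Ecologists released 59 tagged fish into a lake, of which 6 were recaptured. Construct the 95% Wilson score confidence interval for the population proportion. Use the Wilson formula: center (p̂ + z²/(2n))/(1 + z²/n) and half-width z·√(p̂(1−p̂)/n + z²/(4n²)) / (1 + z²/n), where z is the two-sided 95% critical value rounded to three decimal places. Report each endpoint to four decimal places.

p̂ = 6/59 = 0.10169; z = 1.960, so z² = 3.841600.
1 + z²/n = 1.065112.
Adjusted center: (0.10169 + z²/(2n))/1.065112 = 0.12604.
Radicand: p̂(1−p̂)/n + z²/(4n²) = 0.001548357 + 0.000275898 = 0.001824255.
Half-width = z·√(radicand)/denom = 1.960·0.042711/1.065112 = 0.07860.
So the interval runs from 0.0474 to 0.2046.

(0.0474, 0.2046)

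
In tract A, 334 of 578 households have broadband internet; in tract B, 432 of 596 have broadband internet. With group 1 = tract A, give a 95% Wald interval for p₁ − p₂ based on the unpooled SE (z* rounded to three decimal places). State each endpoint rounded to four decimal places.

(-0.2009, -0.0931)

p̂₁ = 334/578 = 0.57785, p̂₂ = 432/596 = 0.72483; p̂₁ − p̂₂ = -0.14698.
SE = √(0.000422039 + 0.000334648) = √0.000756687 = 0.027508.
For 95% confidence, z* = 1.960. Margin of error = 0.05392.
So the interval runs from -0.2009 to -0.0931.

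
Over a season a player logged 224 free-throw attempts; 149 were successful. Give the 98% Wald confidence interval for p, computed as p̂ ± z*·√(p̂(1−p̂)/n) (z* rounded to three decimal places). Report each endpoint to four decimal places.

(0.5918, 0.7385)

The sample proportion is 149/224 = 0.66518.
SE = √(p̂(1−p̂)/n) = √(0.222716/224) = 0.031532.
For 98% confidence, z* = 2.326.
Margin = 2.326·0.031532 = 0.07334.
So the interval runs from 0.5918 to 0.7385.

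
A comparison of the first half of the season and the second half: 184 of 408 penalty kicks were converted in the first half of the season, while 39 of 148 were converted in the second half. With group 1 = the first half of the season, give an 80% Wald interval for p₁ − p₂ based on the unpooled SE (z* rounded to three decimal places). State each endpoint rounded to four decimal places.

(0.1313, 0.2436)

p̂₁ = 184/408 = 0.45098, p̂₂ = 39/148 = 0.26351; p̂₁ − p̂₂ = 0.18747.
SE = √(0.000606856 + 0.001311312) = √0.001918168 = 0.043797.
z* = 1.282 at the 80% level. Margin of error = 0.05615.
Interval: 0.18747 ± 0.05615 → (0.1313, 0.2436).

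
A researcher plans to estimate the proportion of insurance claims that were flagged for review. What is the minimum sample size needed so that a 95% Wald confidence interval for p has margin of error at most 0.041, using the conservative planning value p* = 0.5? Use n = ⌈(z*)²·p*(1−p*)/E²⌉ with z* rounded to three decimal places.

n = 572

z* = 1.960 at the 95% level.
p*(1−p*) = 0.50·0.50 = 0.2500.
Required n before rounding: 3.841600 × 0.2500 / 0.041² = 571.327.
⌈571.327⌉ = 572.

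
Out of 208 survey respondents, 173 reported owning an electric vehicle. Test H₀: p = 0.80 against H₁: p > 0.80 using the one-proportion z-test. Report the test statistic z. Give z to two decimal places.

The sample proportion is 173/208 = 0.83173.
SE₀ = √(0.80·0.20/208) = 0.027735.
z = (p̂ − p₀)/SE = (0.83173 − 0.80)/0.027735 = 1.14.

z = 1.14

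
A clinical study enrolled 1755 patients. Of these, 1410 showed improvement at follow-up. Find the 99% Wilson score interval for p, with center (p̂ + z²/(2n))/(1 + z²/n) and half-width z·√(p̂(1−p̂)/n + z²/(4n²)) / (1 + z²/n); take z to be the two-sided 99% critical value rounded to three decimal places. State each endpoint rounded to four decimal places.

(0.7779, 0.8267)

p̂ = 1410/1755 = 0.80342; z = 2.576, so z² = 6.635776.
Denominator 1 + z²/n = 1 + 6.635776/1755 = 1.003781.
Center = (0.80342 + 0.001891)/1.003781 = 0.80228.
Radicand: p̂(1−p̂)/n + z²/(4n²) = 0.000089993 + 0.000000539 = 0.000090532.
Half-width = 2.576·√0.000090532/1.003781 = 0.02442.
CI: 0.80228 ± 0.02442 = (0.7779, 0.8267).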